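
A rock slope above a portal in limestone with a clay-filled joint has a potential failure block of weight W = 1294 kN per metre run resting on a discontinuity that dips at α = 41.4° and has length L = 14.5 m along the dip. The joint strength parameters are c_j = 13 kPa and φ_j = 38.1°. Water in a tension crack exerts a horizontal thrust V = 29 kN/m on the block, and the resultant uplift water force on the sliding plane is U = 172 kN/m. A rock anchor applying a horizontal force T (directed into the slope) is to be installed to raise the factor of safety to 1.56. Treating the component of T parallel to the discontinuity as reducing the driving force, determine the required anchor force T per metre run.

Resolving forces along and normal to the sliding plane, with the horizontal anchor force T adding T·sinα to the effective normal force and T·cosα acting up the plane against the driving force:
FS = [c_jL + (W cosα − U − V sinα + T sinα) tanφ_j] / [W sinα + V cosα − T cosα]
Without the anchor: N' = 779.5 kN/m, driving T_d = 877.5 kN/m, resisting R = 13·14.5 + 779.5·tan38.1° = 799.7 kN/m, FS = 0.91.
Setting FS = 1.56 and solving for T:
1.56·(877.5 − T cos41.4°) = 799.7 + T sin41.4°·tan38.1°
T·(sin41.4°·tan38.1° + 1.56·cos41.4°) = 1.56·877.5 − 799.7
T·(0.6613·0.7841 + 1.56·0.7501) = 1368.9 − 799.7 = 569.2
T·1.6887 = 569.2
T = 337.1 kN/m

T = 337 kN/m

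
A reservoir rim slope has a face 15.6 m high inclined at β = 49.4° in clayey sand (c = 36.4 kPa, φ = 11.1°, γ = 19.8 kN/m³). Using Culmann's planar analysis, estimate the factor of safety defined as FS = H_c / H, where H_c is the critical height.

FS = 1.63

H_c = (4c/γ) · sinβ cosφ / [1 − cos(β − φ)]
    = (4·36.4/19.8) · sin49.4°·cos11.1° / [1 − cos38.3°]
    = 7.354 · 0.7451 / 0.2152 = 25.46 m
FS = H_c / H = 25.46 / 15.6 = 1.632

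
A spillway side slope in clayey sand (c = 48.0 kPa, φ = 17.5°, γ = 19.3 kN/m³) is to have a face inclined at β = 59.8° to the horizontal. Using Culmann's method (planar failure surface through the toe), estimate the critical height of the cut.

Culmann's analysis gives the critical failure plane at α_cr = (β + φ)/2 = (59.8 + 17.5)/2 = 38.6°, and the critical height
H_c = (4c/γ) · sinβ cosφ / [1 − cos(β − φ)]
    = (4·48.0/19.3) · sin59.8°·cos17.5° / [1 − cos(42.3°)]
    = 9.948 · 0.8643·0.9537 / [1 − 0.7396]
    = 9.948 · 0.8243 / 0.2604
    = 31.49 m

H_c = 31.49 m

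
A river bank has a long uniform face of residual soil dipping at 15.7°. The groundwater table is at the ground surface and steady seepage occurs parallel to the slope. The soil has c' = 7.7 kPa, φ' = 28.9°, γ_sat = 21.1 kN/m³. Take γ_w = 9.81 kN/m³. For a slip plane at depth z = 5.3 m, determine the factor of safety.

With seepage parallel to the slope and the water table at the surface, the effective normal stress on the slip plane uses the buoyant unit weight γ' = γ_sat − γ_w while the driving shear stress uses γ_sat:
FS = [c' + γ' z cos²β tanφ'] / [γ_sat z sinβ cosβ]
γ' = 21.1 − 9.81 = 11.29 kN/m³
Numerator = 7.7 + 11.29·5.3·cos²15.7°·tan28.9° = 7.7 + 11.29·5.3·0.9268·0.5520 = 38.313 kPa
Denominator = 21.1·5.3·sin15.7°·cos15.7° = 21.1·5.3·0.2706·0.9627 = 29.132 kPa
FS = 38.313 / 29.132 = 1.315

FS = 1.32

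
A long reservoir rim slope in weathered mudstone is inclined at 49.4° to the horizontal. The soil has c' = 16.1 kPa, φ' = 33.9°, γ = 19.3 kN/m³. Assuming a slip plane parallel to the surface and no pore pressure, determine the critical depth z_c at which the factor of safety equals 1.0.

Setting FS = 1.00 in FS = [c' + γz cos²β tanφ'] / [γz sinβ cosβ] and solving for z:
z = c' / [γ cosβ (FS·sinβ − cosβ·tanφ')]
  = 16.1 / [19.3·cos49.4°·(1.00·sin49.4° − cos49.4°·tan33.9°)]
  = 16.1 / [19.3·0.6508·(1.00·0.7593 − 0.6508·0.6720)]
  = 16.1 / 4.0439 = 3.981 m

z_c = 3.98 m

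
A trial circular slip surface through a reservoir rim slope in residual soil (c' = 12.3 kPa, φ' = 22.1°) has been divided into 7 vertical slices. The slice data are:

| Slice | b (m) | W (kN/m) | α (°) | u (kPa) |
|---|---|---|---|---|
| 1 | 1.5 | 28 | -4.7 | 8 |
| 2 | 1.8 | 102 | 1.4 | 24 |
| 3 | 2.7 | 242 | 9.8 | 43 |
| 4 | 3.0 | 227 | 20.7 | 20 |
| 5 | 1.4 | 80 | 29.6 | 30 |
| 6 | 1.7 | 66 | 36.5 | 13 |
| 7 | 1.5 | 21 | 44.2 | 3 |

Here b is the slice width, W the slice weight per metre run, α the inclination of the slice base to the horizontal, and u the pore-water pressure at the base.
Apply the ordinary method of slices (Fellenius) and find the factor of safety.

Ordinary method of slices: FS = Σ[c'·Δl_i + (W_i cosα_i − u_i·Δl_i)·tanφ'] / Σ W_i sinα_i, with Δl_i = b_i / cosα_i.
Slice 1: Δl = 1.5/cos(-4.7°) = 1.505 m; N'_1 = 28·cos(-4.7°) − 8·1.505 = 15.9; c'Δl = 18.51; W sinα = -2.3
Slice 2: Δl = 1.8/cos1.4° = 1.801 m; N'_2 = 102·cos1.4° − 24·1.801 = 58.8; c'Δl = 22.15; W sinα = 2.5
Slice 3: Δl = 2.7/cos9.8° = 2.740 m; N'_3 = 242·cos9.8° − 43·2.740 = 120.6; c'Δl = 33.70; W sinα = 41.2
Slice 4: Δl = 3.0/cos20.7° = 3.207 m; N'_4 = 227·cos20.7° − 20·3.207 = 148.2; c'Δl = 39.45; W sinα = 80.2
Slice 5: Δl = 1.4/cos29.6° = 1.610 m; N'_5 = 80·cos29.6° − 30·1.610 = 21.3; c'Δl = 19.80; W sinα = 39.5
Slice 6: Δl = 1.7/cos36.5° = 2.115 m; N'_6 = 66·cos36.5° − 13·2.115 = 25.6; c'Δl = 26.01; W sinα = 39.3
Slice 7: Δl = 1.5/cos44.2° = 2.092 m; N'_7 = 21·cos44.2° − 3·2.092 = 8.8; c'Δl = 25.74; W sinα = 14.6
Σc'Δl = 185.4 kN/m; ΣN' = 399.1 kN/m; ΣW sinα = 215.0 kN/m
Resisting = 185.4 + 399.1·tan22.1° = 185.4 + 162.0 = 347.4 kN/m
FS = 347.4 / 215.0 = 1.616

FS = 1.62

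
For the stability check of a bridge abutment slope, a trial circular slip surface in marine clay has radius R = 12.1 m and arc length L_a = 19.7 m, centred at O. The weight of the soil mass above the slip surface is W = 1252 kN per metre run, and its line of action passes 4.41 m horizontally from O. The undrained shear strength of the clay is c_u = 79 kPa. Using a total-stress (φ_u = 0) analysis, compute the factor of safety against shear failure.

Taking moments about the centre O, the resisting moment is provided by the undrained shear strength acting along the arc:
M_R = c_u·L_a·R = 79·19.70·12.1 = 18831.2 kN·m/m
M_D = W·d = 1252·4.41 = 5521.3 kN·m/m
FS = M_R / M_D = 18831.2 / 5521.3 = 3.411

FS = 3.41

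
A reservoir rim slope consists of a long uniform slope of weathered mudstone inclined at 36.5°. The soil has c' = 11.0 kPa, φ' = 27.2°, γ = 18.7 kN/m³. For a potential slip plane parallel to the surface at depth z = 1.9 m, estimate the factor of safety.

For an infinite slope with a slip plane parallel to the surface (no pore pressure): FS = [c' + γz cos²β tanφ'] / [γz sinβ cosβ].
γz = 18.7·1.9 = 35.53 kN/m²
Numerator = 11.0 + 35.53·cos²36.5°·tan27.2° = 11.0 + 35.53·0.6462·0.5139 = 22.799 kPa
Denominator = 35.53·sin36.5°·cos36.5° = 35.53·0.5948·0.8039 = 16.989 kPa
FS = 22.799 / 16.989 = 1.342

FS = 1.34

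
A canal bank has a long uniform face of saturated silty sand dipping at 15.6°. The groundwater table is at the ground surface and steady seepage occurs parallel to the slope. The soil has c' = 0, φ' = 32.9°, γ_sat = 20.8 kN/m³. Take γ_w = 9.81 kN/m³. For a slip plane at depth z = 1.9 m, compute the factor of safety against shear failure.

FS = 1.22

With seepage parallel to the slope and the water table at the surface, the effective normal stress on the slip plane uses the buoyant unit weight γ' = γ_sat − γ_w while the driving shear stress uses γ_sat:
FS = [c' + γ' z cos²β tanφ'] / [γ_sat z sinβ cosβ]
(For c' = 0 this reduces to FS = (γ'/γ_sat)·tanφ'/tanβ.)
γ' = 20.8 − 9.81 = 10.99 kN/m³
Numerator = 0.0 + 10.99·1.9·cos²15.6°·tan32.9° = 0.0 + 10.99·1.9·0.9277·0.6469 = 12.532 kPa
Denominator = 20.8·1.9·sin15.6°·cos15.6° = 20.8·1.9·0.2689·0.9632 = 10.236 kPa
FS = 12.532 / 10.236 = 1.224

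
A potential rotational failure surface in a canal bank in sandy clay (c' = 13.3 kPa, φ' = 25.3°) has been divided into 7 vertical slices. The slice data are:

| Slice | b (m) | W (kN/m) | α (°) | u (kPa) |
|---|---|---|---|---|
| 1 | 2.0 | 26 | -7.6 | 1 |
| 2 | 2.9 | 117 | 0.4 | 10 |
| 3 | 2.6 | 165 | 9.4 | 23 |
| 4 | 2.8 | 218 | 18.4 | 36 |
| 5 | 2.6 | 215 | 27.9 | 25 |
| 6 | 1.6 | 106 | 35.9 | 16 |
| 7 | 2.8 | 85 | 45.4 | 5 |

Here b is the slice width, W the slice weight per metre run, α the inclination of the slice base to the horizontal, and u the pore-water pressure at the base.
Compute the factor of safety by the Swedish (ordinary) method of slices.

Ordinary method of slices: FS = Σ[c'·Δl_i + (W_i cosα_i − u_i·Δl_i)·tanφ'] / Σ W_i sinα_i, with Δl_i = b_i / cosα_i.
Slice 1: Δl = 2.0/cos(-7.6°) = 2.018 m; N'_1 = 26·cos(-7.6°) − 1·2.018 = 23.8; c'Δl = 26.84; W sinα = -3.4
Slice 2: Δl = 2.9/cos0.4° = 2.900 m; N'_2 = 117·cos0.4° − 10·2.900 = 88.0; c'Δl = 38.57; W sinα = 0.8
Slice 3: Δl = 2.6/cos9.4° = 2.635 m; N'_3 = 165·cos9.4° − 23·2.635 = 102.2; c'Δl = 35.05; W sinα = 26.9
Slice 4: Δl = 2.8/cos18.4° = 2.951 m; N'_4 = 218·cos18.4° − 36·2.951 = 100.6; c'Δl = 39.25; W sinα = 68.8
Slice 5: Δl = 2.6/cos27.9° = 2.942 m; N'_5 = 215·cos27.9° − 25·2.942 = 116.5; c'Δl = 39.13; W sinα = 100.6
Slice 6: Δl = 1.6/cos35.9° = 1.975 m; N'_6 = 106·cos35.9° − 16·1.975 = 54.3; c'Δl = 26.27; W sinα = 62.2
Slice 7: Δl = 2.8/cos45.4° = 3.988 m; N'_7 = 85·cos45.4° − 5·3.988 = 39.7; c'Δl = 53.04; W sinα = 60.5
Σc'Δl = 258.1 kN/m; ΣN' = 525.0 kN/m; ΣW sinα = 316.4 kN/m
Resisting = 258.1 + 525.0·tan25.3° = 258.1 + 248.2 = 506.3 kN/m
FS = 506.3 / 316.4 = 1.600

FS = 1.60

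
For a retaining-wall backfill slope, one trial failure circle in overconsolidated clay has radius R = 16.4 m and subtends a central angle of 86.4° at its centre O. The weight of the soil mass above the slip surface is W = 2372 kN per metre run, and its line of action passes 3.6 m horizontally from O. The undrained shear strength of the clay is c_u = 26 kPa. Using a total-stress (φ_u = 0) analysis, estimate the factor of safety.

Taking moments about the centre O, the resisting moment is provided by the undrained shear strength acting along the arc:
Arc length L_a = R·θ = 16.4·(86.4°·π/180) = 16.4·1.5080 = 24.73 m
M_R = c_u·L_a·R = 26·24.73·16.4 = 10545.1 kN·m/m
M_D = W·d = 2372·3.6 = 8539.2 kN·m/m
FS = M_R / M_D = 10545.1 / 8539.2 = 1.235

FS = 1.23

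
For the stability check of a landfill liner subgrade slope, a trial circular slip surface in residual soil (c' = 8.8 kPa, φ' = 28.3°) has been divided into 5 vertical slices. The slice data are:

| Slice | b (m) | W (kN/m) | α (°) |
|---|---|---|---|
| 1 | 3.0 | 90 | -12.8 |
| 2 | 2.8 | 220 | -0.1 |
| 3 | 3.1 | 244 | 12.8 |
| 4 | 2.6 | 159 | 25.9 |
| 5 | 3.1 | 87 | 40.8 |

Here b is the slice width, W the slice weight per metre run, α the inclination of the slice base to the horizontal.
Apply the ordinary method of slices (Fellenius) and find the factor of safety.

Ordinary method of slices: FS = Σ[c'·Δl_i + (W_i cosα_i)·tanφ'] / Σ W_i sinα_i, with Δl_i = b_i / cosα_i.
Slice 1: Δl = 3.0/cos(-12.8°) = 3.076 m; N'_1 = 90·cos(-12.8°) = 87.8; c'Δl = 27.07; W sinα = -19.9
Slice 2: Δl = 2.8/cos(-0.1°) = 2.800 m; N'_2 = 220·cos(-0.1°) = 220.0; c'Δl = 24.64; W sinα = -0.4
Slice 3: Δl = 3.1/cos12.8° = 3.179 m; N'_3 = 244·cos12.8° = 237.9; c'Δl = 27.98; W sinα = 54.1
Slice 4: Δl = 2.6/cos25.9° = 2.890 m; N'_4 = 159·cos25.9° = 143.0; c'Δl = 25.43; W sinα = 69.5
Slice 5: Δl = 3.1/cos40.8° = 4.095 m; N'_5 = 87·cos40.8° = 65.9; c'Δl = 36.04; W sinα = 56.8
Σc'Δl = 141.2 kN/m; ΣN' = 754.6 kN/m; ΣW sinα = 160.0 kN/m
Resisting = 141.2 + 754.6·tan28.3° = 141.2 + 406.3 = 547.5 kN/m
FS = 547.5 / 160.0 = 3.421

FS = 3.42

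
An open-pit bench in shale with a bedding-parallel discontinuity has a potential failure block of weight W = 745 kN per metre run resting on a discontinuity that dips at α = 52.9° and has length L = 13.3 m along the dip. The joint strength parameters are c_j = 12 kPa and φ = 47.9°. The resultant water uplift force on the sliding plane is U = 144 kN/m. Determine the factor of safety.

FS = 0.84

Resolving the block weight along and normal to the plane and applying the Mohr–Coulomb strength on the joint:
N' = W cosα − U = 745·cos52.9° − 144 = 305.4 kN/m
Driving force T = W sinα = 745·sin52.9° = 594.2 kN/m
Resisting force R = c_j·L + N'·tanφ = 12·13.3 + 305.4·tan47.9° = 159.6 + 338.0 = 497.6 kN/m
FS = R / T = 497.6 / 594.2 = 0.837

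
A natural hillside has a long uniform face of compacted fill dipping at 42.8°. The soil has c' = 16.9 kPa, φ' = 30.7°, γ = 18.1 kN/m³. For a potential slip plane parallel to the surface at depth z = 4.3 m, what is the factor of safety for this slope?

For an infinite slope with a slip plane parallel to the surface (no pore pressure): FS = [c' + γz cos²β tanφ'] / [γz sinβ cosβ].
γz = 18.1·4.3 = 77.83 kN/m²
Numerator = 16.9 + 77.83·cos²42.8°·tan30.7° = 16.9 + 77.83·0.5384·0.5938 = 41.779 kPa
Denominator = 77.83·sin42.8°·cos42.8° = 77.83·0.6794·0.7337 = 38.800 kPa
FS = 41.779 / 38.800 = 1.077

FS = 1.08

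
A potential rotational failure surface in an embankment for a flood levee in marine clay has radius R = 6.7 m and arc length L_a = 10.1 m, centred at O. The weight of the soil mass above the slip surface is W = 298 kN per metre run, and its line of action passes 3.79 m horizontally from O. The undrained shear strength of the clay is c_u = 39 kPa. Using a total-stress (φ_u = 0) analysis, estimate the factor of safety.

Taking moments about the centre O, the resisting moment is provided by the undrained shear strength acting along the arc:
M_R = c_u·L_a·R = 39·10.10·6.7 = 2639.1 kN·m/m
M_D = W·d = 298·3.79 = 1129.4 kN·m/m
FS = M_R / M_D = 2639.1 / 1129.4 = 2.337

FS = 2.34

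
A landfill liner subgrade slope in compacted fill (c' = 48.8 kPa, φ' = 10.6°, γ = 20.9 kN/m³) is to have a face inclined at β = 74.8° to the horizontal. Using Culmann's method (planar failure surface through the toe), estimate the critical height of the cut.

Culmann's analysis gives the critical failure plane at α_cr = (β + φ')/2 = (74.8 + 10.6)/2 = 42.7°, and the critical height
H_c = (4c'/γ) · sinβ cosφ' / [1 − cos(β − φ')]
    = (4·48.8/20.9) · sin74.8°·cos10.6° / [1 − cos(64.2°)]
    = 9.340 · 0.9650·0.9829 / [1 − 0.4352]
    = 9.340 · 0.9485 / 0.5648
    = 15.69 m

H_c = 15.69 m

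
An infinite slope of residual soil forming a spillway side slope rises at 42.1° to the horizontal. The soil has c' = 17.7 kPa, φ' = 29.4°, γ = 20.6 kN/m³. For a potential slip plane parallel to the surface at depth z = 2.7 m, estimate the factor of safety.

For an infinite slope with a slip plane parallel to the surface (no pore pressure): FS = [c' + γz cos²β tanφ'] / [γz sinβ cosβ].
γz = 20.6·2.7 = 55.62 kN/m²
Numerator = 17.7 + 55.62·cos²42.1°·tan29.4° = 17.7 + 55.62·0.5505·0.5635 = 34.954 kPa
Denominator = 55.62·sin42.1°·cos42.1° = 55.62·0.6704·0.7420 = 27.668 kPa
FS = 34.954 / 27.668 = 1.263

FS = 1.26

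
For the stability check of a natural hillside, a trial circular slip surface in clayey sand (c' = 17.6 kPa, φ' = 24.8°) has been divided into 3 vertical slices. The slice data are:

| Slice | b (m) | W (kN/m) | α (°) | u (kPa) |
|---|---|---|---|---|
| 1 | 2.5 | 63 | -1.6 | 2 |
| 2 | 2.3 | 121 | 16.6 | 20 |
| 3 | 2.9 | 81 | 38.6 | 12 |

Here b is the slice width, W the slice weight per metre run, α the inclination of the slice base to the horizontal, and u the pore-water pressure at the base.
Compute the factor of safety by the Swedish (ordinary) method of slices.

FS = 2.62

Ordinary method of slices: FS = Σ[c'·Δl_i + (W_i cosα_i − u_i·Δl_i)·tanφ'] / Σ W_i sinα_i, with Δl_i = b_i / cosα_i.
Slice 1: Δl = 2.5/cos(-1.6°) = 2.501 m; N'_1 = 63·cos(-1.6°) − 2·2.501 = 58.0; c'Δl = 44.02; W sinα = -1.8
Slice 2: Δl = 2.3/cos16.6° = 2.400 m; N'_2 = 121·cos16.6° − 20·2.400 = 68.0; c'Δl = 42.24; W sinα = 34.6
Slice 3: Δl = 2.9/cos38.6° = 3.711 m; N'_3 = 81·cos38.6° − 12·3.711 = 18.8; c'Δl = 65.31; W sinα = 50.5
Σc'Δl = 151.6 kN/m; ΣN' = 144.7 kN/m; ΣW sinα = 83.3 kN/m
Resisting = 151.6 + 144.7·tan24.8° = 151.6 + 66.9 = 218.4 kN/m
FS = 218.4 / 83.3 = 2.621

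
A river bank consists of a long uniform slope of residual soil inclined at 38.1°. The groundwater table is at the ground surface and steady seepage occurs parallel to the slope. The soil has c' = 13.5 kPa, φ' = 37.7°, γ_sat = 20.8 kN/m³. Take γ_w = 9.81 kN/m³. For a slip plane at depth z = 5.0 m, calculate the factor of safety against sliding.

With seepage parallel to the slope and the water table at the surface, the effective normal stress on the slip plane uses the buoyant unit weight γ' = γ_sat − γ_w while the driving shear stress uses γ_sat:
FS = [c' + γ' z cos²β tanφ'] / [γ_sat z sinβ cosβ]
γ' = 20.8 − 9.81 = 10.99 kN/m³
Numerator = 13.5 + 10.99·5.0·cos²38.1°·tan37.7° = 13.5 + 10.99·5.0·0.6193·0.7729 = 39.800 kPa
Denominator = 20.8·5.0·sin38.1°·cos38.1° = 20.8·5.0·0.6170·0.7869 = 50.499 kPa
FS = 39.800 / 50.499 = 0.788

FS = 0.79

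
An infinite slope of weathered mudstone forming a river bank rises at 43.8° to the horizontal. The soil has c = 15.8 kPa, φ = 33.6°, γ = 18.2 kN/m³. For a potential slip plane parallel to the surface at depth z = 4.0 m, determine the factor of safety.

FS = 1.13

For an infinite slope with a slip plane parallel to the surface (no pore pressure): FS = [c + γz cos²β tanφ] / [γz sinβ cosβ].
γz = 18.2·4.0 = 72.80 kN/m²
Numerator = 15.8 + 72.80·cos²43.8°·tan33.6° = 15.8 + 72.80·0.5209·0.6644 = 40.997 kPa
Denominator = 72.80·sin43.8°·cos43.8° = 72.80·0.6921·0.7218 = 36.368 kPa
FS = 40.997 / 36.368 = 1.127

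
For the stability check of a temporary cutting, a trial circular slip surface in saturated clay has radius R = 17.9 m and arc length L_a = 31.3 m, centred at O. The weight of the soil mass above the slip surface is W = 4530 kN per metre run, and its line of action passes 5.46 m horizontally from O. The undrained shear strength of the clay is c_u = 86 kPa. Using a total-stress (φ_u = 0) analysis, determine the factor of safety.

Taking moments about the centre O, the resisting moment is provided by the undrained shear strength acting along the arc:
M_R = c_u·L_a·R = 86·31.30·17.9 = 48183.2 kN·m/m
M_D = W·d = 4530·5.46 = 24733.8 kN·m/m
FS = M_R / M_D = 48183.2 / 24733.8 = 1.948

FS = 1.95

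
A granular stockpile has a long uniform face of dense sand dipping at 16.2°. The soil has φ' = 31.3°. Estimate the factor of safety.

For a dry cohesionless infinite slope the factor of safety is FS = tanφ' / tanβ.
FS = tan31.3° / tan16.2° = 0.6080 / 0.2905 = 2.093

FS = 2.09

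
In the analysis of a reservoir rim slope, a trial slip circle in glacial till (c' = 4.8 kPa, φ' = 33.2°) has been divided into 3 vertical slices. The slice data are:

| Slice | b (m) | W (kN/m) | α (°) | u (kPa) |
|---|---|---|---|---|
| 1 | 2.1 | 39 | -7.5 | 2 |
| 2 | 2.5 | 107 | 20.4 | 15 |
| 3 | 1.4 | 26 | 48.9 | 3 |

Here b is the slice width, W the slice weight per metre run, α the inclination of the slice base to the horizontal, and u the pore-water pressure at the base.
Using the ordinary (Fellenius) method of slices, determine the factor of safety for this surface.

Ordinary method of slices: FS = Σ[c'·Δl_i + (W_i cosα_i − u_i·Δl_i)·tanφ'] / Σ W_i sinα_i, with Δl_i = b_i / cosα_i.
Slice 1: Δl = 2.1/cos(-7.5°) = 2.118 m; N'_1 = 39·cos(-7.5°) − 2·2.118 = 34.4; c'Δl = 10.17; W sinα = -5.1
Slice 2: Δl = 2.5/cos20.4° = 2.667 m; N'_2 = 107·cos20.4° − 15·2.667 = 60.3; c'Δl = 12.80; W sinα = 37.3
Slice 3: Δl = 1.4/cos48.9° = 2.130 m; N'_3 = 26·cos48.9° − 3·2.130 = 10.7; c'Δl = 10.22; W sinα = 19.6
Σc'Δl = 33.2 kN/m; ΣN' = 105.4 kN/m; ΣW sinα = 51.8 kN/m
Resisting = 33.2 + 105.4·tan33.2° = 33.2 + 69.0 = 102.2 kN/m
FS = 102.2 / 51.8 = 1.972

FS = 1.97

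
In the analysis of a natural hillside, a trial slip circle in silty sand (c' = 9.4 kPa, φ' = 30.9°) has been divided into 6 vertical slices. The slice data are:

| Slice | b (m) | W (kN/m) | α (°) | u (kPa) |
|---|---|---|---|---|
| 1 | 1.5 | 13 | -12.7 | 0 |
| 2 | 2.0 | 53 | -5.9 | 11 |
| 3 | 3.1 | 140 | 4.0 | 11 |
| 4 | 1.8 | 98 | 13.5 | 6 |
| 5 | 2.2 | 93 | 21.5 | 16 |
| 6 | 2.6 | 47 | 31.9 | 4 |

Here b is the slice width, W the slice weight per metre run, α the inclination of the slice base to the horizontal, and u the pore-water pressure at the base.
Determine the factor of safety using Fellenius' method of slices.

Ordinary method of slices: FS = Σ[c'·Δl_i + (W_i cosα_i − u_i·Δl_i)·tanφ'] / Σ W_i sinα_i, with Δl_i = b_i / cosα_i.
Slice 1: Δl = 1.5/cos(-12.7°) = 1.538 m; N'_1 = 13·cos(-12.7°) − 0·1.538 = 12.7; c'Δl = 14.45; W sinα = -2.9
Slice 2: Δl = 2.0/cos(-5.9°) = 2.011 m; N'_2 = 53·cos(-5.9°) − 11·2.011 = 30.6; c'Δl = 18.90; W sinα = -5.4
Slice 3: Δl = 3.1/cos4.0° = 3.108 m; N'_3 = 140·cos4.0° − 11·3.108 = 105.5; c'Δl = 29.21; W sinα = 9.8
Slice 4: Δl = 1.8/cos13.5° = 1.851 m; N'_4 = 98·cos13.5° − 6·1.851 = 84.2; c'Δl = 17.40; W sinα = 22.9
Slice 5: Δl = 2.2/cos21.5° = 2.365 m; N'_5 = 93·cos21.5° − 16·2.365 = 48.7; c'Δl = 22.23; W sinα = 34.1
Slice 6: Δl = 2.6/cos31.9° = 3.063 m; N'_6 = 47·cos31.9° − 4·3.063 = 27.7; c'Δl = 28.79; W sinα = 24.8
Σc'Δl = 131.0 kN/m; ΣN' = 309.3 kN/m; ΣW sinα = 83.3 kN/m
Resisting = 131.0 + 309.3·tan30.9° = 131.0 + 185.1 = 316.1 kN/m
FS = 316.1 / 83.3 = 3.796

FS = 3.80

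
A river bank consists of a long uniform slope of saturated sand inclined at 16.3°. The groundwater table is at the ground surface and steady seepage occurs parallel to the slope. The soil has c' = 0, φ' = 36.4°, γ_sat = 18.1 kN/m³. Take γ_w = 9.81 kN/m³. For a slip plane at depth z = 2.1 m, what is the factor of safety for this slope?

FS = 1.15

With seepage parallel to the slope and the water table at the surface, the effective normal stress on the slip plane uses the buoyant unit weight γ' = γ_sat − γ_w while the driving shear stress uses γ_sat:
FS = [c' + γ' z cos²β tanφ'] / [γ_sat z sinβ cosβ]
(For c' = 0 this reduces to FS = (γ'/γ_sat)·tanφ'/tanβ.)
γ' = 18.1 − 9.81 = 8.29 kN/m³
Numerator = 0.0 + 8.29·2.1·cos²16.3°·tan36.4° = 0.0 + 8.29·2.1·0.9212·0.7373 = 11.824 kPa
Denominator = 18.1·2.1·sin16.3°·cos16.3° = 18.1·2.1·0.2807·0.9598 = 10.239 kPa
FS = 11.824 / 10.239 = 1.155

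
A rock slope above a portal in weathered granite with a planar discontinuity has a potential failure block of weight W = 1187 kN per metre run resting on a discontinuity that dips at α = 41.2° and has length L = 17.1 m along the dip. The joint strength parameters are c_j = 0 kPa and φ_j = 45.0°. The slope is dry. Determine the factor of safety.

FS = 1.14

Resolving the block weight along and normal to the plane and applying the Mohr–Coulomb strength on the joint:
N' = W cosα = 1187·cos41.2° = 893.1 kN/m
Driving force T = W sinα = 1187·sin41.2° = 781.9 kN/m
Resisting force R = c_j·L + N'·tanφ_j = 0·17.1 + 893.1·tan45.0° = 0.0 + 893.1 = 893.1 kN/m
FS = R / T = 893.1 / 781.9 = 1.142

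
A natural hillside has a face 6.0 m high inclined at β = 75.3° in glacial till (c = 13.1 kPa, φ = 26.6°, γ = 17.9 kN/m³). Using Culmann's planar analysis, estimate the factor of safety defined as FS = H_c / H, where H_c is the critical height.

FS = 1.24

H_c = (4c/γ) · sinβ cosφ / [1 − cos(β − φ)]
    = (4·13.1/17.9) · sin75.3°·cos26.6° / [1 − cos48.7°]
    = 2.927 · 0.8649 / 0.3400 = 7.45 m
FS = H_c / H = 7.45 / 6.0 = 1.241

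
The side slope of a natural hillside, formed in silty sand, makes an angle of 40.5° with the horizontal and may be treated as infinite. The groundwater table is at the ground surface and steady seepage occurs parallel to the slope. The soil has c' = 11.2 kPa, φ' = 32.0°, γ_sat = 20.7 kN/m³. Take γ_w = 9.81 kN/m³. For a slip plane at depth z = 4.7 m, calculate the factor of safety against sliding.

With seepage parallel to the slope and the water table at the surface, the effective normal stress on the slip plane uses the buoyant unit weight γ' = γ_sat − γ_w while the driving shear stress uses γ_sat:
FS = [c' + γ' z cos²β tanφ'] / [γ_sat z sinβ cosβ]
γ' = 20.7 − 9.81 = 10.89 kN/m³
Numerator = 11.2 + 10.89·4.7·cos²40.5°·tan32.0° = 11.2 + 10.89·4.7·0.5782·0.6249 = 29.693 kPa
Denominator = 20.7·4.7·sin40.5°·cos40.5° = 20.7·4.7·0.6494·0.7604 = 48.046 kPa
FS = 29.693 / 48.046 = 0.618

FS = 0.62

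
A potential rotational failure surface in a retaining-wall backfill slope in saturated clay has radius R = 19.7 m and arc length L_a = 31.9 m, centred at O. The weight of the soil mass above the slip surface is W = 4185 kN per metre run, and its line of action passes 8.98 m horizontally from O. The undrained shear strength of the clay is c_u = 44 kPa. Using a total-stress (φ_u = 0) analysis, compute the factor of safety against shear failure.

FS = 0.74

Taking moments about the centre O, the resisting moment is provided by the undrained shear strength acting along the arc:
M_R = c_u·L_a·R = 44·31.90·19.7 = 27650.9 kN·m/m
M_D = W·d = 4185·8.98 = 37581.3 kN·m/m
FS = M_R / M_D = 27650.9 / 37581.3 = 0.736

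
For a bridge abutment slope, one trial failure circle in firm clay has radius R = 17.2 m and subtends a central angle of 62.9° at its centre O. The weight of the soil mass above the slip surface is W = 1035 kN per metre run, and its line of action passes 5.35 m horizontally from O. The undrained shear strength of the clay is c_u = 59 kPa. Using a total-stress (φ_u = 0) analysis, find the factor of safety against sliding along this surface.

Taking moments about the centre O, the resisting moment is provided by the undrained shear strength acting along the arc:
Arc length L_a = R·θ = 17.2·(62.9°·π/180) = 17.2·1.0978 = 18.88 m
M_R = c_u·L_a·R = 59·18.88·17.2 = 19161.8 kN·m/m
M_D = W·d = 1035·5.35 = 5537.2 kN·m/m
FS = M_R / M_D = 19161.8 / 5537.2 = 3.461

FS = 3.46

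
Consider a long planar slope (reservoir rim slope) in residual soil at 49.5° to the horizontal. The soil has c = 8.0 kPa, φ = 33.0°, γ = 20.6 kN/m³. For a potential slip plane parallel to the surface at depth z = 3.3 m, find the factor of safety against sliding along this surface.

FS = 0.79

For an infinite slope with a slip plane parallel to the surface (no pore pressure): FS = [c + γz cos²β tanφ] / [γz sinβ cosβ].
γz = 20.6·3.3 = 67.98 kN/m²
Numerator = 8.0 + 67.98·cos²49.5°·tan33.0° = 8.0 + 67.98·0.4218·0.6494 = 26.620 kPa
Denominator = 67.98·sin49.5°·cos49.5° = 67.98·0.7604·0.6494 = 33.572 kPa
FS = 26.620 / 33.572 = 0.793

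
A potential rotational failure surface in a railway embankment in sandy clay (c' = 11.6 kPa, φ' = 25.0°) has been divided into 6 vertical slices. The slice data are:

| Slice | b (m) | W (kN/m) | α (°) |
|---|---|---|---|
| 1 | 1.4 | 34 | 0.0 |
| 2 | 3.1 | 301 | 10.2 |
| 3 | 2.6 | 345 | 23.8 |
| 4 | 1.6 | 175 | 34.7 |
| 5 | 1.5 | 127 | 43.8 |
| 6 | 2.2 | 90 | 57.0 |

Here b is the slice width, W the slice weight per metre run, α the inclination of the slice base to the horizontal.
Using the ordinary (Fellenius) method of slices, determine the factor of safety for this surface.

FS = 1.35

Ordinary method of slices: FS = Σ[c'·Δl_i + (W_i cosα_i)·tanφ'] / Σ W_i sinα_i, with Δl_i = b_i / cosα_i.
Slice 1: Δl = 1.4/cos0.0° = 1.400 m; N'_1 = 34·cos0.0° = 34.0; c'Δl = 16.24; W sinα = 0.0
Slice 2: Δl = 3.1/cos10.2° = 3.150 m; N'_2 = 301·cos10.2° = 296.2; c'Δl = 36.54; W sinα = 53.3
Slice 3: Δl = 2.6/cos23.8° = 2.842 m; N'_3 = 345·cos23.8° = 315.7; c'Δl = 32.96; W sinα = 139.2
Slice 4: Δl = 1.6/cos34.7° = 1.946 m; N'_4 = 175·cos34.7° = 143.9; c'Δl = 22.58; W sinα = 99.6
Slice 5: Δl = 1.5/cos43.8° = 2.078 m; N'_5 = 127·cos43.8° = 91.7; c'Δl = 24.11; W sinα = 87.9
Slice 6: Δl = 2.2/cos57.0° = 4.039 m; N'_6 = 90·cos57.0° = 49.0; c'Δl = 46.86; W sinα = 75.5
Σc'Δl = 179.3 kN/m; ΣN' = 930.5 kN/m; ΣW sinα = 455.5 kN/m
Resisting = 179.3 + 930.5·tan25.0° = 179.3 + 433.9 = 613.2 kN/m
FS = 613.2 / 455.5 = 1.346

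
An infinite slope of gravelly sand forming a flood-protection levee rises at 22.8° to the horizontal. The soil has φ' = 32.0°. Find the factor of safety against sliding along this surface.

For a dry cohesionless infinite slope the factor of safety is FS = tanφ' / tanβ.
FS = tan32.0° / tan22.8° = 0.6249 / 0.4204 = 1.487

FS = 1.49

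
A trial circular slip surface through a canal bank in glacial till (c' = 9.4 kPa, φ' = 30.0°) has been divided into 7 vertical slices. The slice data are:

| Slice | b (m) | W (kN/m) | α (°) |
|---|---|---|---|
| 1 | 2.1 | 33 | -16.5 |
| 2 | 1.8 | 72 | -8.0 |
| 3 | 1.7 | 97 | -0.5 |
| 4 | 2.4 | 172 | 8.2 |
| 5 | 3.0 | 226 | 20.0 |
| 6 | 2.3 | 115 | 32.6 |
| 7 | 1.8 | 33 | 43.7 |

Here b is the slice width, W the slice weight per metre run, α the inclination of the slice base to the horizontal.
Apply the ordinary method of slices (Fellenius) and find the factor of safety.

FS = 3.38

Ordinary method of slices: FS = Σ[c'·Δl_i + (W_i cosα_i)·tanφ'] / Σ W_i sinα_i, with Δl_i = b_i / cosα_i.
Slice 1: Δl = 2.1/cos(-16.5°) = 2.190 m; N'_1 = 33·cos(-16.5°) = 31.6; c'Δl = 20.59; W sinα = -9.4
Slice 2: Δl = 1.8/cos(-8.0°) = 1.818 m; N'_2 = 72·cos(-8.0°) = 71.3; c'Δl = 17.09; W sinα = -10.0
Slice 3: Δl = 1.7/cos(-0.5°) = 1.700 m; N'_3 = 97·cos(-0.5°) = 97.0; c'Δl = 15.98; W sinα = -0.8
Slice 4: Δl = 2.4/cos8.2° = 2.425 m; N'_4 = 172·cos8.2° = 170.2; c'Δl = 22.79; W sinα = 24.5
Slice 5: Δl = 3.0/cos20.0° = 3.193 m; N'_5 = 226·cos20.0° = 212.4; c'Δl = 30.01; W sinα = 77.3
Slice 6: Δl = 2.3/cos32.6° = 2.730 m; N'_6 = 115·cos32.6° = 96.9; c'Δl = 25.66; W sinα = 62.0
Slice 7: Δl = 1.8/cos43.7° = 2.490 m; N'_7 = 33·cos43.7° = 23.9; c'Δl = 23.40; W sinα = 22.8
Σc'Δl = 155.5 kN/m; ΣN' = 703.3 kN/m; ΣW sinα = 166.3 kN/m
Resisting = 155.5 + 703.3·tan30.0° = 155.5 + 406.0 = 561.6 kN/m
FS = 561.6 / 166.3 = 3.376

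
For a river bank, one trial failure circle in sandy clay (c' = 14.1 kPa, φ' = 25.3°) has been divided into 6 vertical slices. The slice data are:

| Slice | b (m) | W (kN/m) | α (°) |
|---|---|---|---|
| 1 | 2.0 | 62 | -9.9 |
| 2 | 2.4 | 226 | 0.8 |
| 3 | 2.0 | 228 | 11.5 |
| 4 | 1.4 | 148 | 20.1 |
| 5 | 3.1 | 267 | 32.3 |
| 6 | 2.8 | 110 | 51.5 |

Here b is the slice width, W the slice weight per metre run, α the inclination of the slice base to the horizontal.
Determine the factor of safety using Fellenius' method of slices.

Ordinary method of slices: FS = Σ[c'·Δl_i + (W_i cosα_i)·tanφ'] / Σ W_i sinα_i, with Δl_i = b_i / cosα_i.
Slice 1: Δl = 2.0/cos(-9.9°) = 2.030 m; N'_1 = 62·cos(-9.9°) = 61.1; c'Δl = 28.63; W sinα = -10.7
Slice 2: Δl = 2.4/cos0.8° = 2.400 m; N'_2 = 226·cos0.8° = 226.0; c'Δl = 33.84; W sinα = 3.2
Slice 3: Δl = 2.0/cos11.5° = 2.041 m; N'_3 = 228·cos11.5° = 223.4; c'Δl = 28.78; W sinα = 45.5
Slice 4: Δl = 1.4/cos20.1° = 1.491 m; N'_4 = 148·cos20.1° = 139.0; c'Δl = 21.02; W sinα = 50.9
Slice 5: Δl = 3.1/cos32.3° = 3.668 m; N'_5 = 267·cos32.3° = 225.7; c'Δl = 51.71; W sinα = 142.7
Slice 6: Δl = 2.8/cos51.5° = 4.498 m; N'_6 = 110·cos51.5° = 68.5; c'Δl = 63.42; W sinα = 86.1
Σc'Δl = 227.4 kN/m; ΣN' = 943.6 kN/m; ΣW sinα = 317.6 kN/m
Resisting = 227.4 + 943.6·tan25.3° = 227.4 + 446.0 = 673.4 kN/m
FS = 673.4 / 317.6 = 2.121

FS = 2.12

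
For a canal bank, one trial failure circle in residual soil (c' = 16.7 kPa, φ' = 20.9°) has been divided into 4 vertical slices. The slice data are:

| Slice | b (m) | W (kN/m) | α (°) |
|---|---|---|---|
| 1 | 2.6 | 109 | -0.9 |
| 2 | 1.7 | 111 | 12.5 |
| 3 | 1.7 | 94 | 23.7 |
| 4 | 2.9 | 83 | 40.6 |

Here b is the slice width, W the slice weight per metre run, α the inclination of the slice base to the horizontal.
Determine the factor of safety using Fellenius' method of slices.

Ordinary method of slices: FS = Σ[c'·Δl_i + (W_i cosα_i)·tanφ'] / Σ W_i sinα_i, with Δl_i = b_i / cosα_i.
Slice 1: Δl = 2.6/cos(-0.9°) = 2.600 m; N'_1 = 109·cos(-0.9°) = 109.0; c'Δl = 43.43; W sinα = -1.7
Slice 2: Δl = 1.7/cos12.5° = 1.741 m; N'_2 = 111·cos12.5° = 108.4; c'Δl = 29.08; W sinα = 24.0
Slice 3: Δl = 1.7/cos23.7° = 1.857 m; N'_3 = 94·cos23.7° = 86.1; c'Δl = 31.00; W sinα = 37.8
Slice 4: Δl = 2.9/cos40.6° = 3.819 m; N'_4 = 83·cos40.6° = 63.0; c'Δl = 63.78; W sinα = 54.0
Σc'Δl = 167.3 kN/m; ΣN' = 366.4 kN/m; ΣW sinα = 114.1 kN/m
Resisting = 167.3 + 366.4·tan20.9° = 167.3 + 139.9 = 307.2 kN/m
FS = 307.2 / 114.1 = 2.692

FS = 2.69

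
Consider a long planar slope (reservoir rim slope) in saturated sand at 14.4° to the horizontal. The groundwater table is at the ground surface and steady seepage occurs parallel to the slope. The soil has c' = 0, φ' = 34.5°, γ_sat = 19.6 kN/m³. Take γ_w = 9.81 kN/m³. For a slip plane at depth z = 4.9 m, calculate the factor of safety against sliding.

With seepage parallel to the slope and the water table at the surface, the effective normal stress on the slip plane uses the buoyant unit weight γ' = γ_sat − γ_w while the driving shear stress uses γ_sat:
FS = [c' + γ' z cos²β tanφ'] / [γ_sat z sinβ cosβ]
(For c' = 0 this reduces to FS = (γ'/γ_sat)·tanφ'/tanβ.)
γ' = 19.6 − 9.81 = 9.79 kN/m³
Numerator = 0.0 + 9.79·4.9·cos²14.4°·tan34.5° = 0.0 + 9.79·4.9·0.9382·0.6873 = 30.930 kPa
Denominator = 19.6·4.9·sin14.4°·cos14.4° = 19.6·4.9·0.2487·0.9686 = 23.134 kPa
FS = 30.930 / 23.134 = 1.337

FS = 1.34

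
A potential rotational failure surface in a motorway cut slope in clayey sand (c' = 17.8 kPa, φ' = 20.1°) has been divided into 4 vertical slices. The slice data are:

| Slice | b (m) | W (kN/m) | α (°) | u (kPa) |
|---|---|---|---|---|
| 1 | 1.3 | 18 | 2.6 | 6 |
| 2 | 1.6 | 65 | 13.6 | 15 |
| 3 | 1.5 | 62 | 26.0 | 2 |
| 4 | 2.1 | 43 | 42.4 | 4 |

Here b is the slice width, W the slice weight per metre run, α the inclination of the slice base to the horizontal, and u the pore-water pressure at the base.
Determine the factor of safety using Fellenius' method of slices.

FS = 2.45

Ordinary method of slices: FS = Σ[c'·Δl_i + (W_i cosα_i − u_i·Δl_i)·tanφ'] / Σ W_i sinα_i, with Δl_i = b_i / cosα_i.
Slice 1: Δl = 1.3/cos2.6° = 1.301 m; N'_1 = 18·cos2.6° − 6·1.301 = 10.2; c'Δl = 23.16; W sinα = 0.8
Slice 2: Δl = 1.6/cos13.6° = 1.646 m; N'_2 = 65·cos13.6° − 15·1.646 = 38.5; c'Δl = 29.30; W sinα = 15.3
Slice 3: Δl = 1.5/cos26.0° = 1.669 m; N'_3 = 62·cos26.0° − 2·1.669 = 52.4; c'Δl = 29.71; W sinα = 27.2
Slice 4: Δl = 2.1/cos42.4° = 2.844 m; N'_4 = 43·cos42.4° − 4·2.844 = 20.4; c'Δl = 50.62; W sinα = 29.0
Σc'Δl = 132.8 kN/m; ΣN' = 121.4 kN/m; ΣW sinα = 72.3 kN/m
Resisting = 132.8 + 121.4·tan20.1° = 132.8 + 44.4 = 177.2 kN/m
FS = 177.2 / 72.3 = 2.452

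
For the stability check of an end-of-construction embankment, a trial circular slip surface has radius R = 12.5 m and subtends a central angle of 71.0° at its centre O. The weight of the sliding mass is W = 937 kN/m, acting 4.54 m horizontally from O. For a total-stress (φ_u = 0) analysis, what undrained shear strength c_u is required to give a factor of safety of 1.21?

FS = c_u·L_a·R / (W·d), so c_u = FS·W·d / (L_a·R).
Arc length L_a = R·θ = 12.5·(71.0°·π/180) = 12.5·1.2392 = 15.49 m
c_u = 1.21·937·4.54 / (15.49·12.5) = 5147.3 / 193.62 = 26.58 kPa

c_u = 26.6 kPa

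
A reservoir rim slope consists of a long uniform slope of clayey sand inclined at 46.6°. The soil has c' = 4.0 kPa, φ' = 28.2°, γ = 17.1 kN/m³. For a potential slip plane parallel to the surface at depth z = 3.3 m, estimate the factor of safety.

FS = 0.65

For an infinite slope with a slip plane parallel to the surface (no pore pressure): FS = [c' + γz cos²β tanφ'] / [γz sinβ cosβ].
γz = 17.1·3.3 = 56.43 kN/m²
Numerator = 4.0 + 56.43·cos²46.6°·tan28.2° = 4.0 + 56.43·0.4721·0.5362 = 18.284 kPa
Denominator = 56.43·sin46.6°·cos46.6° = 56.43·0.7266·0.6871 = 28.171 kPa
FS = 18.284 / 28.171 = 0.649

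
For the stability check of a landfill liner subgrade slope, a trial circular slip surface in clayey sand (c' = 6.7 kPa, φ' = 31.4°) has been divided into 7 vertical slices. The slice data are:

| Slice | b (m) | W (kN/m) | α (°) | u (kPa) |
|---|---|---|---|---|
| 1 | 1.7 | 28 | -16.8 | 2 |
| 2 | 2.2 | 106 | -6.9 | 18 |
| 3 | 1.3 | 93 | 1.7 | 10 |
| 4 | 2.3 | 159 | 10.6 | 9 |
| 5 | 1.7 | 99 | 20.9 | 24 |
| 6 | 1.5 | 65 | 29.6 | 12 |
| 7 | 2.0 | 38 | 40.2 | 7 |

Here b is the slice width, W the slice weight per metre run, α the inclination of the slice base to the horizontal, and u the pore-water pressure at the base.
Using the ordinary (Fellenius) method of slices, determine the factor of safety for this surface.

FS = 3.26

Ordinary method of slices: FS = Σ[c'·Δl_i + (W_i cosα_i − u_i·Δl_i)·tanφ'] / Σ W_i sinα_i, with Δl_i = b_i / cosα_i.
Slice 1: Δl = 1.7/cos(-16.8°) = 1.776 m; N'_1 = 28·cos(-16.8°) − 2·1.776 = 23.3; c'Δl = 11.90; W sinα = -8.1
Slice 2: Δl = 2.2/cos(-6.9°) = 2.216 m; N'_2 = 106·cos(-6.9°) − 18·2.216 = 65.3; c'Δl = 14.85; W sinα = -12.7
Slice 3: Δl = 1.3/cos1.7° = 1.301 m; N'_3 = 93·cos1.7° − 10·1.301 = 80.0; c'Δl = 8.71; W sinα = 2.8
Slice 4: Δl = 2.3/cos10.6° = 2.340 m; N'_4 = 159·cos10.6° − 9·2.340 = 135.2; c'Δl = 15.68; W sinα = 29.2
Slice 5: Δl = 1.7/cos20.9° = 1.820 m; N'_5 = 99·cos20.9° − 24·1.820 = 48.8; c'Δl = 12.19; W sinα = 35.3
Slice 6: Δl = 1.5/cos29.6° = 1.725 m; N'_6 = 65·cos29.6° − 12·1.725 = 35.8; c'Δl = 11.56; W sinα = 32.1
Slice 7: Δl = 2.0/cos40.2° = 2.619 m; N'_7 = 38·cos40.2° − 7·2.619 = 10.7; c'Δl = 17.54; W sinα = 24.5
Σc'Δl = 92.4 kN/m; ΣN' = 399.1 kN/m; ΣW sinα = 103.1 kN/m
Resisting = 92.4 + 399.1·tan31.4° = 92.4 + 243.6 = 336.0 kN/m
FS = 336.0 / 103.1 = 3.258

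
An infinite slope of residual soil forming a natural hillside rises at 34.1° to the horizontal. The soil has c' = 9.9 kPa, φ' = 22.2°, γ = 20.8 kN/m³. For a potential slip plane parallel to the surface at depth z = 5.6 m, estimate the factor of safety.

FS = 0.79

For an infinite slope with a slip plane parallel to the surface (no pore pressure): FS = [c' + γz cos²β tanφ'] / [γz sinβ cosβ].
γz = 20.8·5.6 = 116.48 kN/m²
Numerator = 9.9 + 116.48·cos²34.1°·tan22.2° = 9.9 + 116.48·0.6857·0.4081 = 42.494 kPa
Denominator = 116.48·sin34.1°·cos34.1° = 116.48·0.5606·0.8281 = 54.075 kPa
FS = 42.494 / 54.075 = 0.786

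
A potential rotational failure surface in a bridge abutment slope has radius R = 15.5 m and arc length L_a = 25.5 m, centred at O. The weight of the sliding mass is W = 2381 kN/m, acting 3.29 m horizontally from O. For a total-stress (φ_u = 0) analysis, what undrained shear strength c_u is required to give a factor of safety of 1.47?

FS = c_u·L_a·R / (W·d), so c_u = FS·W·d / (L_a·R).
c_u = 1.47·2381·3.29 / (25.50·15.5) = 11515.2 / 395.25 = 29.13 kPa

c_u = 29.1 kPa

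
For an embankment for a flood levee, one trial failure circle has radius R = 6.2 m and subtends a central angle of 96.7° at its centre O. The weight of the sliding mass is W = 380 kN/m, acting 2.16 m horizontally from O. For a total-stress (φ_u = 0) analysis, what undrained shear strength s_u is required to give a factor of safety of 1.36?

FS = s_u·L_a·R / (W·d), so s_u = FS·W·d / (L_a·R).
Arc length L_a = R·θ = 6.2·(96.7°·π/180) = 6.2·1.6877 = 10.46 m
s_u = 1.36·380·2.16 / (10.46·6.2) = 1116.3 / 64.88 = 17.21 kPa

s_u = 17.2 kPa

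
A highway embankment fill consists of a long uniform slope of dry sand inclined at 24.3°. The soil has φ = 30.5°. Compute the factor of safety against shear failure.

For a dry cohesionless infinite slope the factor of safety is FS = tanφ / tanβ.
FS = tan30.5° / tan24.3° = 0.5890 / 0.4515 = 1.305

FS = 1.30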